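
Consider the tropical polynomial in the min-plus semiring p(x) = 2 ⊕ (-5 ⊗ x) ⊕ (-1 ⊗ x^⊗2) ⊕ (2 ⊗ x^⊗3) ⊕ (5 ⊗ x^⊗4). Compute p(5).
p(5) = 0

A tropical monomial a ⊗ x^⊗i evaluates to a + i · x. Evaluating each term at x = 5:
  Term 0 contributes 2 + 0 · 5 = 2
  Term 1 contributes -5 + 1 · 5 = 0
  Term 2 contributes -1 + 2 · 5 = 9
  Term 3 contributes 2 + 3 · 5 = 17
  Term 4 contributes 5 + 4 · 5 = 25
p(5) = ⊕ of these = min[2, 0, 9, 17, 25] = 0.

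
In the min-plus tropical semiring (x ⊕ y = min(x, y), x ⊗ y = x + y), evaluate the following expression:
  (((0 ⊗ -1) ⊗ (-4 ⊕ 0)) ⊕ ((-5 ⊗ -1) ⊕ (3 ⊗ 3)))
(((0 ⊗ -1) ⊗ (-4 ⊕ 0)) ⊕ ((-5 ⊗ -1) ⊕ (3 ⊗ 3))) = -6

Expand innermost to outermost. Recall ⊕ takes the minimum of its arguments and ⊗ takes their sum. Working out the expression (((0 ⊗ -1) ⊗ (-4 ⊕ 0)) ⊕ ((-5 ⊗ -1) ⊕ (3 ⊗ 3))) gives -6.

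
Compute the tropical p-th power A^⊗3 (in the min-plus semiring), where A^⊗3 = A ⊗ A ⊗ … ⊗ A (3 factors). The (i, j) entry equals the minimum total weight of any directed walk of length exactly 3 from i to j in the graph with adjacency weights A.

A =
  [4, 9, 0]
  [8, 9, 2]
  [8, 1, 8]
A^⊗3 =
  [9, 5, 3]
  [11, 9, 5]
  [11, 4, 9]

Each entry (A^⊗3)_ij equals the minimum over all length-3 walks i = v_0 → v_1 → … → v_3 = j of Σ_t A[v_t][v_{t+1}]. For example, for (i, j) = (0, 2) we minimise over 9 possible intermediate vertex sequences; the minimum is 3, attained along the walk 0 → 2 → 1 → 2.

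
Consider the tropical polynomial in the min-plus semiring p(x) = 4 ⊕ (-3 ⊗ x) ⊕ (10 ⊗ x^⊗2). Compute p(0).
p(0) = -3

A tropical monomial a ⊗ x^⊗i evaluates to a + i · x. Evaluating each term at x = 0:
  Term 0 contributes 4 + 0 · 0 = 4
  Term 1 contributes -3 + 1 · 0 = -3
  Term 2 contributes 10 + 2 · 0 = 10
p(0) = ⊕ of these = min[4, -3, 10] = -3.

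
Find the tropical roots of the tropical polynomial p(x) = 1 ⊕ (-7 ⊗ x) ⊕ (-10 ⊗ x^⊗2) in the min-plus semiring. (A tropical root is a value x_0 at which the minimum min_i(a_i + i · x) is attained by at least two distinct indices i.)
Roots: {3, 8}

Each tropical root is a break point of the lower envelope of the lines y = a_i + i · x (there are 3 lines, with slopes 0, 1, ..., 2). Only the lines that attain the minimum somewhere contribute to roots; other lines are dominated. Here the surviving (envelope) indices are i = 2, i = 1, i = 0.
Intersections between consecutive envelope lines give the roots: for adjacent envelope indices i < j the intersection is x = (a_i − a_j) / (j − i). Reading off the sorted break points: {3, 8}.
Verification: at each break x_0, at least two indices attain the minimum of min_i(a_i + i · x_0).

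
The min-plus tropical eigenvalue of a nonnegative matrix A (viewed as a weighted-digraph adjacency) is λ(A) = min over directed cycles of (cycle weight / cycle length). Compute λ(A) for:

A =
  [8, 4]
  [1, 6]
λ(A) = 5/2

Enumerate directed cycles and compute their means (weight / length). Sample:
  cycle 0 → 0: weight = 8, length = 1, mean = 8/1 ≈ 8.000
  cycle 1 → 1: weight = 6, length = 1, mean = 6/1 ≈ 6.000
  cycle 0 → 1 → 0: weight = 5, length = 2, mean = 5/2 ≈ 2.500
  cycle 1 → 0 → 1: weight = 5, length = 2, mean = 5/2 ≈ 2.500
Minimum mean = 2.500, attained e.g. along the cycle 0 → 1 → 0 with weight 5 and length 2. So λ(A) = 5/2 = 5/2.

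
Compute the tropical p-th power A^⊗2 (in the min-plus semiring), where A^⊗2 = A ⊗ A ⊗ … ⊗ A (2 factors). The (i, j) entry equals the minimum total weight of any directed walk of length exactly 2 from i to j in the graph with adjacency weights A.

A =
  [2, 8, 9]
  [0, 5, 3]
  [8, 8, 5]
A^⊗2 =
  [4, 10, 11]
  [2, 8, 8]
  [8, 13, 10]

Each entry (A^⊗2)_ij equals the minimum over all length-2 walks i = v_0 → v_1 → … → v_2 = j of Σ_t A[v_t][v_{t+1}]. For example, for (i, j) = (0, 2) we minimise over 3 possible intermediate vertex sequences; the minimum is 11, attained along the walk 0 → 0 → 2.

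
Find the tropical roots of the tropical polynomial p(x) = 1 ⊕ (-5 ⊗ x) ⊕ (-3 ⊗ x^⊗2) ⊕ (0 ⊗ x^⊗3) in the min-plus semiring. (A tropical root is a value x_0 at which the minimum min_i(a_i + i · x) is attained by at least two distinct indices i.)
Roots: {-3, -2, 6}

Each tropical root is a break point of the lower envelope of the lines y = a_i + i · x (there are 4 lines, with slopes 0, 1, ..., 3). Only the lines that attain the minimum somewhere contribute to roots; other lines are dominated. Here the surviving (envelope) indices are i = 3, i = 2, i = 1, i = 0.
Intersections between consecutive envelope lines give the roots: for adjacent envelope indices i < j the intersection is x = (a_i − a_j) / (j − i). Reading off the sorted break points: {-3, -2, 6}.
Verification: at each break x_0, at least two indices attain the minimum of min_i(a_i + i · x_0).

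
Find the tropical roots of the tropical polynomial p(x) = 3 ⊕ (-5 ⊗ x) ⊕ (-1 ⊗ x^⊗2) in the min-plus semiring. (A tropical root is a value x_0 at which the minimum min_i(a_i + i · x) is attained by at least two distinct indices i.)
Roots: {-4, 8}

Each tropical root is a break point of the lower envelope of the lines y = a_i + i · x (there are 3 lines, with slopes 0, 1, ..., 2). Only the lines that attain the minimum somewhere contribute to roots; other lines are dominated. Here the surviving (envelope) indices are i = 2, i = 1, i = 0.
Intersections between consecutive envelope lines give the roots: for adjacent envelope indices i < j the intersection is x = (a_i − a_j) / (j − i). Reading off the sorted break points: {-4, 8}.
Verification: at each break x_0, at least two indices attain the minimum of min_i(a_i + i · x_0).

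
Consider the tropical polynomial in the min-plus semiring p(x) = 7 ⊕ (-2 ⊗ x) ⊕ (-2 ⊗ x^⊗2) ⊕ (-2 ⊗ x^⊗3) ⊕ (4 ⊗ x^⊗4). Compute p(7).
p(7) = 5

A tropical monomial a ⊗ x^⊗i evaluates to a + i · x. Evaluating each term at x = 7:
  Term 0 contributes 7 + 0 · 7 = 7
  Term 1 contributes -2 + 1 · 7 = 5
  Term 2 contributes -2 + 2 · 7 = 12
  Term 3 contributes -2 + 3 · 7 = 19
  Term 4 contributes 4 + 4 · 7 = 32
p(7) = ⊕ of these = min[7, 5, 12, 19, 32] = 5.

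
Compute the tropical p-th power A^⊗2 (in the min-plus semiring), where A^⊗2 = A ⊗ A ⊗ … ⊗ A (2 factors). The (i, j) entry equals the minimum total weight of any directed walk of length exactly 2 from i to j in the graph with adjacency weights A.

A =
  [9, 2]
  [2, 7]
A^⊗2 =
  [4, 9]
  [9, 4]

Each entry (A^⊗2)_ij equals the minimum over all length-2 walks i = v_0 → v_1 → … → v_2 = j of Σ_t A[v_t][v_{t+1}]. For example, for (i, j) = (0, 1) we minimise over 2 possible intermediate vertex sequences; the minimum is 9, attained along the walk 0 → 1 → 1.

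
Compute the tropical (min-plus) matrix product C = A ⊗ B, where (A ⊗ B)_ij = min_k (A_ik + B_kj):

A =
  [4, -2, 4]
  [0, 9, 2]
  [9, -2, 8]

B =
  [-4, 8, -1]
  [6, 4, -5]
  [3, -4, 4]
A ⊗ B =
  [0, 0, -7]
  [-4, -2, -1]
  [4, 2, -7]

Apply the min-plus product entry-by-entry:
  C[0][0] = min over k of (A[0][0] + B[0][0] = 4 + -4 = 0, A[0][1] + B[1][0] = -2 + 6 = 4, A[0][2] + B[2][0] = 4 + 3 = 7) = 0 (attained at k = 0)
  C[0][1] = min over k of (A[0][0] + B[0][1] = 4 + 8 = 12, A[0][1] + B[1][1] = -2 + 4 = 2, A[0][2] + B[2][1] = 4 + -4 = 0) = 0 (attained at k = 2)
  C[0][2] = min over k of (A[0][0] + B[0][2] = 4 + -1 = 3, A[0][1] + B[1][2] = -2 + -5 = -7, A[0][2] + B[2][2] = 4 + 4 = 8) = -7 (attained at k = 1)
  C[1][0] = min over k of (A[1][0] + B[0][0] = 0 + -4 = -4, A[1][1] + B[1][0] = 9 + 6 = 15, A[1][2] + B[2][0] = 2 + 3 = 5) = -4 (attained at k = 0)
  C[1][1] = min over k of (A[1][0] + B[0][1] = 0 + 8 = 8, A[1][1] + B[1][1] = 9 + 4 = 13, A[1][2] + B[2][1] = 2 + -4 = -2) = -2 (attained at k = 2)
  C[1][2] = min over k of (A[1][0] + B[0][2] = 0 + -1 = -1, A[1][1] + B[1][2] = 9 + -5 = 4, A[1][2] + B[2][2] = 2 + 4 = 6) = -1 (attained at k = 0)
  C[2][0] = min over k of (A[2][0] + B[0][0] = 9 + -4 = 5, A[2][1] + B[1][0] = -2 + 6 = 4, A[2][2] + B[2][0] = 8 + 3 = 11) = 4 (attained at k = 1)
  C[2][1] = min over k of (A[2][0] + B[0][1] = 9 + 8 = 17, A[2][1] + B[1][1] = -2 + 4 = 2, A[2][2] + B[2][1] = 8 + -4 = 4) = 2 (attained at k = 1)
  C[2][2] = min over k of (A[2][0] + B[0][2] = 9 + -1 = 8, A[2][1] + B[1][2] = -2 + -5 = -7, A[2][2] + B[2][2] = 8 + 4 = 12) = -7 (attained at k = 1)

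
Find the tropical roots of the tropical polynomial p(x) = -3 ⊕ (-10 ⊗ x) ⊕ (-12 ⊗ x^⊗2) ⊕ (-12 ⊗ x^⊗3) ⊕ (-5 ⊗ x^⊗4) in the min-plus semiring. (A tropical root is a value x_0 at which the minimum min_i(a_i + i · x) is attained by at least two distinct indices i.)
Roots: {-7, 0, 2, 7}

Each tropical root is a break point of the lower envelope of the lines y = a_i + i · x (there are 5 lines, with slopes 0, 1, ..., 4). Only the lines that attain the minimum somewhere contribute to roots; other lines are dominated. Here the surviving (envelope) indices are i = 4, i = 3, i = 2, i = 1, i = 0.
Intersections between consecutive envelope lines give the roots: for adjacent envelope indices i < j the intersection is x = (a_i − a_j) / (j − i). Reading off the sorted break points: {-7, 0, 2, 7}.
Verification: at each break x_0, at least two indices attain the minimum of min_i(a_i + i · x_0).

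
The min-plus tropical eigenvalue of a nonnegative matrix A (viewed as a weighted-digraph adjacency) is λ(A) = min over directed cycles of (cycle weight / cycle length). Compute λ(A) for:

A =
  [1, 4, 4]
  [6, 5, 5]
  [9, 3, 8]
λ(A) = 1

Enumerate directed cycles and compute their means (weight / length). Sample:
  cycle 0 → 0: weight = 1, length = 1, mean = 1/1 ≈ 1.000
  cycle 1 → 1: weight = 5, length = 1, mean = 5/1 ≈ 5.000
  cycle 2 → 2: weight = 8, length = 1, mean = 8/1 ≈ 8.000
  cycle 0 → 1 → 0: weight = 10, length = 2, mean = 10/2 ≈ 5.000
  cycle 0 → 2 → 0: weight = 13, length = 2, mean = 13/2 ≈ 6.500
  cycle 1 → 0 → 1: weight = 10, length = 2, mean = 10/2 ≈ 5.000
Minimum mean = 1.000, attained e.g. along the cycle 0 → 0 with weight 1 and length 1. So λ(A) = 1/1 = 1.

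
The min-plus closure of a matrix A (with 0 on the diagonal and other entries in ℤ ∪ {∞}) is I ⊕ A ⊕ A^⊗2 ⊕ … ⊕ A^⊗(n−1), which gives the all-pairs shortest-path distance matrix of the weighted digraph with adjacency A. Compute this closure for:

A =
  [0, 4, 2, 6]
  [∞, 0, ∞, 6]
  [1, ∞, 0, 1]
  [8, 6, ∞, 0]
Closure =
  [0, 4, 2, 3]
  [14, 0, 16, 6]
  [1, 5, 0, 1]
  [8, 6, 10, 0]

This is the Floyd-Warshall all-pairs shortest-path computation. For each intermediate vertex k = 0, 1, …, 3, update dist[i][j] ← min(dist[i][j], dist[i][k] + dist[k][j]). The final matrix gives, for each (i, j), the minimum total weight of any directed path from i to j (possibly empty when i = j).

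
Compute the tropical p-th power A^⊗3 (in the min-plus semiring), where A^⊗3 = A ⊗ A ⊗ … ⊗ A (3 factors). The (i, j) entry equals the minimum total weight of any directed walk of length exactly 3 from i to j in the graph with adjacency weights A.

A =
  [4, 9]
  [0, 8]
A^⊗3 =
  [12, 17]
  [8, 13]

Each entry (A^⊗3)_ij equals the minimum over all length-3 walks i = v_0 → v_1 → … → v_3 = j of Σ_t A[v_t][v_{t+1}]. For example, for (i, j) = (0, 1) we minimise over 4 possible intermediate vertex sequences; the minimum is 17, attained along the walk 0 → 0 → 0 → 1.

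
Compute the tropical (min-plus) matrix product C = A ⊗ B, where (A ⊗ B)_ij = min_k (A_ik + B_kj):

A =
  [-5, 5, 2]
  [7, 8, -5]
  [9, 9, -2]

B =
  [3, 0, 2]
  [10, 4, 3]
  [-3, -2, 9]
A ⊗ B =
  [-2, -5, -3]
  [-8, -7, 4]
  [-5, -4, 7]

Apply the min-plus product entry-by-entry:
  C[0][0] = min over k of (A[0][0] + B[0][0] = -5 + 3 = -2, A[0][1] + B[1][0] = 5 + 10 = 15, A[0][2] + B[2][0] = 2 + -3 = -1) = -2 (attained at k = 0)
  C[0][1] = min over k of (A[0][0] + B[0][1] = -5 + 0 = -5, A[0][1] + B[1][1] = 5 + 4 = 9, A[0][2] + B[2][1] = 2 + -2 = 0) = -5 (attained at k = 0)
  C[0][2] = min over k of (A[0][0] + B[0][2] = -5 + 2 = -3, A[0][1] + B[1][2] = 5 + 3 = 8, A[0][2] + B[2][2] = 2 + 9 = 11) = -3 (attained at k = 0)
  C[1][0] = min over k of (A[1][0] + B[0][0] = 7 + 3 = 10, A[1][1] + B[1][0] = 8 + 10 = 18, A[1][2] + B[2][0] = -5 + -3 = -8) = -8 (attained at k = 2)
  C[1][1] = min over k of (A[1][0] + B[0][1] = 7 + 0 = 7, A[1][1] + B[1][1] = 8 + 4 = 12, A[1][2] + B[2][1] = -5 + -2 = -7) = -7 (attained at k = 2)
  C[1][2] = min over k of (A[1][0] + B[0][2] = 7 + 2 = 9, A[1][1] + B[1][2] = 8 + 3 = 11, A[1][2] + B[2][2] = -5 + 9 = 4) = 4 (attained at k = 2)
  C[2][0] = min over k of (A[2][0] + B[0][0] = 9 + 3 = 12, A[2][1] + B[1][0] = 9 + 10 = 19, A[2][2] + B[2][0] = -2 + -3 = -5) = -5 (attained at k = 2)
  C[2][1] = min over k of (A[2][0] + B[0][1] = 9 + 0 = 9, A[2][1] + B[1][1] = 9 + 4 = 13, A[2][2] + B[2][1] = -2 + -2 = -4) = -4 (attained at k = 2)
  C[2][2] = min over k of (A[2][0] + B[0][2] = 9 + 2 = 11, A[2][1] + B[1][2] = 9 + 3 = 12, A[2][2] + B[2][2] = -2 + 9 = 7) = 7 (attained at k = 2)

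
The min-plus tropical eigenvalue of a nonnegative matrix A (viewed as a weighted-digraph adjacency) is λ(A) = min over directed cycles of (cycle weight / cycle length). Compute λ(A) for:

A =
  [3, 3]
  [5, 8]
λ(A) = 3

Enumerate directed cycles and compute their means (weight / length). Sample:
  cycle 0 → 0: weight = 3, length = 1, mean = 3/1 ≈ 3.000
  cycle 1 → 1: weight = 8, length = 1, mean = 8/1 ≈ 8.000
  cycle 0 → 1 → 0: weight = 8, length = 2, mean = 8/2 ≈ 4.000
  cycle 1 → 0 → 1: weight = 8, length = 2, mean = 8/2 ≈ 4.000
Minimum mean = 3.000, attained e.g. along the cycle 0 → 0 with weight 3 and length 1. So λ(A) = 3/1 = 3.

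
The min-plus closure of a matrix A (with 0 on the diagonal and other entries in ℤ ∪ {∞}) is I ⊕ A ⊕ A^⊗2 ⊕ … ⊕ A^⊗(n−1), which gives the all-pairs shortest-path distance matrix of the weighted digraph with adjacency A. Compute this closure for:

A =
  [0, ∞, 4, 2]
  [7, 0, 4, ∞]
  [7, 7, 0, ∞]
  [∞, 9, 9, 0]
Closure =
  [0, 11, 4, 2]
  [7, 0, 4, 9]
  [7, 7, 0, 9]
  [16, 9, 9, 0]

This is the Floyd-Warshall all-pairs shortest-path computation. For each intermediate vertex k = 0, 1, …, 3, update dist[i][j] ← min(dist[i][j], dist[i][k] + dist[k][j]). The final matrix gives, for each (i, j), the minimum total weight of any directed path from i to j (possibly empty when i = j).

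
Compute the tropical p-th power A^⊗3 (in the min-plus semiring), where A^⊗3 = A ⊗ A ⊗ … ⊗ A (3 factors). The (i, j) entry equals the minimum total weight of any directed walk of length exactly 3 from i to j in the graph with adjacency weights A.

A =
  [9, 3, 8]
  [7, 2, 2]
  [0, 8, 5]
A^⊗3 =
  [5, 7, 7]
  [4, 5, 6]
  [8, 5, 5]

Each entry (A^⊗3)_ij equals the minimum over all length-3 walks i = v_0 → v_1 → … → v_3 = j of Σ_t A[v_t][v_{t+1}]. For example, for (i, j) = (0, 2) we minimise over 9 possible intermediate vertex sequences; the minimum is 7, attained along the walk 0 → 1 → 1 → 2.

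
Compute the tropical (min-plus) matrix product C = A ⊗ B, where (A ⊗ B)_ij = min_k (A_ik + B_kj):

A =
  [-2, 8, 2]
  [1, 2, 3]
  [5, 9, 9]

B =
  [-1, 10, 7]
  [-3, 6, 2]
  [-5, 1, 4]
A ⊗ B =
  [-3, 3, 5]
  [-2, 4, 4]
  [4, 10, 11]

Apply the min-plus product entry-by-entry:
  C[0][0] = min over k of (A[0][0] + B[0][0] = -2 + -1 = -3, A[0][1] + B[1][0] = 8 + -3 = 5, A[0][2] + B[2][0] = 2 + -5 = -3) = -3 (attained at k = 0)
  C[0][1] = min over k of (A[0][0] + B[0][1] = -2 + 10 = 8, A[0][1] + B[1][1] = 8 + 6 = 14, A[0][2] + B[2][1] = 2 + 1 = 3) = 3 (attained at k = 2)
  C[0][2] = min over k of (A[0][0] + B[0][2] = -2 + 7 = 5, A[0][1] + B[1][2] = 8 + 2 = 10, A[0][2] + B[2][2] = 2 + 4 = 6) = 5 (attained at k = 0)
  C[1][0] = min over k of (A[1][0] + B[0][0] = 1 + -1 = 0, A[1][1] + B[1][0] = 2 + -3 = -1, A[1][2] + B[2][0] = 3 + -5 = -2) = -2 (attained at k = 2)
  C[1][1] = min over k of (A[1][0] + B[0][1] = 1 + 10 = 11, A[1][1] + B[1][1] = 2 + 6 = 8, A[1][2] + B[2][1] = 3 + 1 = 4) = 4 (attained at k = 2)
  C[1][2] = min over k of (A[1][0] + B[0][2] = 1 + 7 = 8, A[1][1] + B[1][2] = 2 + 2 = 4, A[1][2] + B[2][2] = 3 + 4 = 7) = 4 (attained at k = 1)
  C[2][0] = min over k of (A[2][0] + B[0][0] = 5 + -1 = 4, A[2][1] + B[1][0] = 9 + -3 = 6, A[2][2] + B[2][0] = 9 + -5 = 4) = 4 (attained at k = 0)
  C[2][1] = min over k of (A[2][0] + B[0][1] = 5 + 10 = 15, A[2][1] + B[1][1] = 9 + 6 = 15, A[2][2] + B[2][1] = 9 + 1 = 10) = 10 (attained at k = 2)
  C[2][2] = min over k of (A[2][0] + B[0][2] = 5 + 7 = 12, A[2][1] + B[1][2] = 9 + 2 = 11, A[2][2] + B[2][2] = 9 + 4 = 13) = 11 (attained at k = 1)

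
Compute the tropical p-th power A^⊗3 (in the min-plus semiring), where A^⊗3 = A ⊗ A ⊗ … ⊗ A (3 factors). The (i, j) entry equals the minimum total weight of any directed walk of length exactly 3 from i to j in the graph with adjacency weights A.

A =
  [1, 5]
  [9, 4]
A^⊗3 =
  [3, 7]
  [11, 12]

Each entry (A^⊗3)_ij equals the minimum over all length-3 walks i = v_0 → v_1 → … → v_3 = j of Σ_t A[v_t][v_{t+1}]. For example, for (i, j) = (0, 1) we minimise over 4 possible intermediate vertex sequences; the minimum is 7, attained along the walk 0 → 0 → 0 → 1.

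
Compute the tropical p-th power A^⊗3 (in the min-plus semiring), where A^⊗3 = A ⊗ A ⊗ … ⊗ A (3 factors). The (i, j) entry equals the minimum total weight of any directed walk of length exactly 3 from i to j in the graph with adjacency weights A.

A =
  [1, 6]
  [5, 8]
A^⊗3 =
  [3, 8]
  [7, 12]

Each entry (A^⊗3)_ij equals the minimum over all length-3 walks i = v_0 → v_1 → … → v_3 = j of Σ_t A[v_t][v_{t+1}]. For example, for (i, j) = (0, 1) we minimise over 4 possible intermediate vertex sequences; the minimum is 8, attained along the walk 0 → 0 → 0 → 1.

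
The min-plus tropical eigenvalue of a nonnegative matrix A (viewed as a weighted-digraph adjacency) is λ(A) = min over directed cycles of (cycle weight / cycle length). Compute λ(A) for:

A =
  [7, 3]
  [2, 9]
λ(A) = 5/2

Enumerate directed cycles and compute their means (weight / length). Sample:
  cycle 0 → 0: weight = 7, length = 1, mean = 7/1 ≈ 7.000
  cycle 1 → 1: weight = 9, length = 1, mean = 9/1 ≈ 9.000
  cycle 0 → 1 → 0: weight = 5, length = 2, mean = 5/2 ≈ 2.500
  cycle 1 → 0 → 1: weight = 5, length = 2, mean = 5/2 ≈ 2.500
Minimum mean = 2.500, attained e.g. along the cycle 0 → 1 → 0 with weight 5 and length 2. So λ(A) = 5/2 = 5/2.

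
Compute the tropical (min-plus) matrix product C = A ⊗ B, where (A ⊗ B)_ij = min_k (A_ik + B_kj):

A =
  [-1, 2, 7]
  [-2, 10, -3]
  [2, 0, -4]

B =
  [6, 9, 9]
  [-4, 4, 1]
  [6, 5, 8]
A ⊗ B =
  [-2, 6, 3]
  [3, 2, 5]
  [-4, 1, 1]

Apply the min-plus product entry-by-entry:
  C[0][0] = min over k of (A[0][0] + B[0][0] = -1 + 6 = 5, A[0][1] + B[1][0] = 2 + -4 = -2, A[0][2] + B[2][0] = 7 + 6 = 13) = -2 (attained at k = 1)
  C[0][1] = min over k of (A[0][0] + B[0][1] = -1 + 9 = 8, A[0][1] + B[1][1] = 2 + 4 = 6, A[0][2] + B[2][1] = 7 + 5 = 12) = 6 (attained at k = 1)
  C[0][2] = min over k of (A[0][0] + B[0][2] = -1 + 9 = 8, A[0][1] + B[1][2] = 2 + 1 = 3, A[0][2] + B[2][2] = 7 + 8 = 15) = 3 (attained at k = 1)
  C[1][0] = min over k of (A[1][0] + B[0][0] = -2 + 6 = 4, A[1][1] + B[1][0] = 10 + -4 = 6, A[1][2] + B[2][0] = -3 + 6 = 3) = 3 (attained at k = 2)
  C[1][1] = min over k of (A[1][0] + B[0][1] = -2 + 9 = 7, A[1][1] + B[1][1] = 10 + 4 = 14, A[1][2] + B[2][1] = -3 + 5 = 2) = 2 (attained at k = 2)
  C[1][2] = min over k of (A[1][0] + B[0][2] = -2 + 9 = 7, A[1][1] + B[1][2] = 10 + 1 = 11, A[1][2] + B[2][2] = -3 + 8 = 5) = 5 (attained at k = 2)
  C[2][0] = min over k of (A[2][0] + B[0][0] = 2 + 6 = 8, A[2][1] + B[1][0] = 0 + -4 = -4, A[2][2] + B[2][0] = -4 + 6 = 2) = -4 (attained at k = 1)
  C[2][1] = min over k of (A[2][0] + B[0][1] = 2 + 9 = 11, A[2][1] + B[1][1] = 0 + 4 = 4, A[2][2] + B[2][1] = -4 + 5 = 1) = 1 (attained at k = 2)
  C[2][2] = min over k of (A[2][0] + B[0][2] = 2 + 9 = 11, A[2][1] + B[1][2] = 0 + 1 = 1, A[2][2] + B[2][2] = -4 + 8 = 4) = 1 (attained at k = 1)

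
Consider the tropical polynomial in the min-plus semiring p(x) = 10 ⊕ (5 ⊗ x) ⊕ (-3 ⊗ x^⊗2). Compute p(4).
p(4) = 5

A tropical monomial a ⊗ x^⊗i evaluates to a + i · x. Evaluating each term at x = 4:
  Term 0 contributes 10 + 0 · 4 = 10
  Term 1 contributes 5 + 1 · 4 = 9
  Term 2 contributes -3 + 2 · 4 = 5
p(4) = ⊕ of these = min[10, 9, 5] = 5.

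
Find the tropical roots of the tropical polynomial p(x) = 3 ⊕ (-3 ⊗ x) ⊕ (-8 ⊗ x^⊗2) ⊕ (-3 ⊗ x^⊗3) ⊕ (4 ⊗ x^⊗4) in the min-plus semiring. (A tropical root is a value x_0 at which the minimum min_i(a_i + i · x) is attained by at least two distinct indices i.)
Roots: {-7, -5, 5, 6}

Each tropical root is a break point of the lower envelope of the lines y = a_i + i · x (there are 5 lines, with slopes 0, 1, ..., 4). Only the lines that attain the minimum somewhere contribute to roots; other lines are dominated. Here the surviving (envelope) indices are i = 4, i = 3, i = 2, i = 1, i = 0.
Intersections between consecutive envelope lines give the roots: for adjacent envelope indices i < j the intersection is x = (a_i − a_j) / (j − i). Reading off the sorted break points: {-7, -5, 5, 6}.
Verification: at each break x_0, at least two indices attain the minimum of min_i(a_i + i · x_0).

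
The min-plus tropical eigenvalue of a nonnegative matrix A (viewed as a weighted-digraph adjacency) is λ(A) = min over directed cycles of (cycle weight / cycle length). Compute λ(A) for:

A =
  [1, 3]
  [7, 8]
λ(A) = 1

Enumerate directed cycles and compute their means (weight / length). Sample:
  cycle 0 → 0: weight = 1, length = 1, mean = 1/1 ≈ 1.000
  cycle 1 → 1: weight = 8, length = 1, mean = 8/1 ≈ 8.000
  cycle 0 → 1 → 0: weight = 10, length = 2, mean = 10/2 ≈ 5.000
  cycle 1 → 0 → 1: weight = 10, length = 2, mean = 10/2 ≈ 5.000
Minimum mean = 1.000, attained e.g. along the cycle 0 → 0 with weight 1 and length 1. So λ(A) = 1/1 = 1.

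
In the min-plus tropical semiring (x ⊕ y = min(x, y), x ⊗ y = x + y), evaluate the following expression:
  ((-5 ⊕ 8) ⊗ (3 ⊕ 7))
((-5 ⊕ 8) ⊗ (3 ⊕ 7)) = -2

Expand innermost to outermost. Recall ⊕ takes the minimum of its arguments and ⊗ takes their sum. Working out the expression ((-5 ⊕ 8) ⊗ (3 ⊕ 7)) gives -2.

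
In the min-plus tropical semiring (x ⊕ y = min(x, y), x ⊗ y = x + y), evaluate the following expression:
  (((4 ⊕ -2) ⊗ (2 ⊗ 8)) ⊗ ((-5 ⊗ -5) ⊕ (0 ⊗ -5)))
(((4 ⊕ -2) ⊗ (2 ⊗ 8)) ⊗ ((-5 ⊗ -5) ⊕ (0 ⊗ -5))) = -2

Expand innermost to outermost. Recall ⊕ takes the minimum of its arguments and ⊗ takes their sum. Working out the expression (((4 ⊕ -2) ⊗ (2 ⊗ 8)) ⊗ ((-5 ⊗ -5) ⊕ (0 ⊗ -5))) gives -2.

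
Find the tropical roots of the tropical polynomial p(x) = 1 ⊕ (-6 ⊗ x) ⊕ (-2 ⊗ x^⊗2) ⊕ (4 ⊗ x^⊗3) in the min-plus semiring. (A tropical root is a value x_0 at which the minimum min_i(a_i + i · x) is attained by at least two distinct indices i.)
Roots: {-6, -4, 7}

Each tropical root is a break point of the lower envelope of the lines y = a_i + i · x (there are 4 lines, with slopes 0, 1, ..., 3). Only the lines that attain the minimum somewhere contribute to roots; other lines are dominated. Here the surviving (envelope) indices are i = 3, i = 2, i = 1, i = 0.
Intersections between consecutive envelope lines give the roots: for adjacent envelope indices i < j the intersection is x = (a_i − a_j) / (j − i). Reading off the sorted break points: {-6, -4, 7}.
Verification: at each break x_0, at least two indices attain the minimum of min_i(a_i + i · x_0).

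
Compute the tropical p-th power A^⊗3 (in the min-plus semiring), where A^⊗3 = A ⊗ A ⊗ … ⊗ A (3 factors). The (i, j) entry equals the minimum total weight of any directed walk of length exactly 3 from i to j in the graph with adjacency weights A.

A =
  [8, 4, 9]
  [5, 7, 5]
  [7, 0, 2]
A^⊗3 =
  [14, 9, 11]
  [10, 7, 9]
  [7, 4, 6]

Each entry (A^⊗3)_ij equals the minimum over all length-3 walks i = v_0 → v_1 → … → v_3 = j of Σ_t A[v_t][v_{t+1}]. For example, for (i, j) = (0, 2) we minimise over 9 possible intermediate vertex sequences; the minimum is 11, attained along the walk 0 → 1 → 2 → 2.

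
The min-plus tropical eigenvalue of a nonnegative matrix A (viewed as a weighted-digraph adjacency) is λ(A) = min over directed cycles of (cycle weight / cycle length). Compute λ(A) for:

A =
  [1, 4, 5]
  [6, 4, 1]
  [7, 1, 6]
λ(A) = 1

Enumerate directed cycles and compute their means (weight / length). Sample:
  cycle 0 → 0: weight = 1, length = 1, mean = 1/1 ≈ 1.000
  cycle 1 → 1: weight = 4, length = 1, mean = 4/1 ≈ 4.000
  cycle 2 → 2: weight = 6, length = 1, mean = 6/1 ≈ 6.000
  cycle 0 → 1 → 0: weight = 10, length = 2, mean = 10/2 ≈ 5.000
  cycle 0 → 2 → 0: weight = 12, length = 2, mean = 12/2 ≈ 6.000
  cycle 1 → 0 → 1: weight = 10, length = 2, mean = 10/2 ≈ 5.000
Minimum mean = 1.000, attained e.g. along the cycle 0 → 0 with weight 1 and length 1. So λ(A) = 1/1 = 1.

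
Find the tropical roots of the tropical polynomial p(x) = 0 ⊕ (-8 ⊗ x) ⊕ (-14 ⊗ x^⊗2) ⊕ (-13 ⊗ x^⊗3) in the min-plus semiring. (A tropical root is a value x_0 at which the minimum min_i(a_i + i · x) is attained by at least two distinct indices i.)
Roots: {-1, 6, 8}

Each tropical root is a break point of the lower envelope of the lines y = a_i + i · x (there are 4 lines, with slopes 0, 1, ..., 3). Only the lines that attain the minimum somewhere contribute to roots; other lines are dominated. Here the surviving (envelope) indices are i = 3, i = 2, i = 1, i = 0.
Intersections between consecutive envelope lines give the roots: for adjacent envelope indices i < j the intersection is x = (a_i − a_j) / (j − i). Reading off the sorted break points: {-1, 6, 8}.
Verification: at each break x_0, at least two indices attain the minimum of min_i(a_i + i · x_0).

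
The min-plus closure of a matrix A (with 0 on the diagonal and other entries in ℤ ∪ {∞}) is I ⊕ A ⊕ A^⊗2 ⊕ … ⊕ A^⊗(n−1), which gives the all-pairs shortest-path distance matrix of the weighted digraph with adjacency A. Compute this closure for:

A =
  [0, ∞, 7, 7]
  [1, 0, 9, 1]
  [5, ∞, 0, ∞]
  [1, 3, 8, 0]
Closure =
  [0, 10, 7, 7]
  [1, 0, 8, 1]
  [5, 15, 0, 12]
  [1, 3, 8, 0]

This is the Floyd-Warshall all-pairs shortest-path computation. For each intermediate vertex k = 0, 1, …, 3, update dist[i][j] ← min(dist[i][j], dist[i][k] + dist[k][j]). The final matrix gives, for each (i, j), the minimum total weight of any directed path from i to j (possibly empty when i = j).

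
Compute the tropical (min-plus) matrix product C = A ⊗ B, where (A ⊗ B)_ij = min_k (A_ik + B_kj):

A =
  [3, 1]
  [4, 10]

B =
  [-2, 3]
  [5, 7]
A ⊗ B =
  [1, 6]
  [2, 7]

Apply the min-plus product entry-by-entry:
  C[0][0] = min over k of (A[0][0] + B[0][0] = 3 + -2 = 1, A[0][1] + B[1][0] = 1 + 5 = 6) = 1 (attained at k = 0)
  C[0][1] = min over k of (A[0][0] + B[0][1] = 3 + 3 = 6, A[0][1] + B[1][1] = 1 + 7 = 8) = 6 (attained at k = 0)
  C[1][0] = min over k of (A[1][0] + B[0][0] = 4 + -2 = 2, A[1][1] + B[1][0] = 10 + 5 = 15) = 2 (attained at k = 0)
  C[1][1] = min over k of (A[1][0] + B[0][1] = 4 + 3 = 7, A[1][1] + B[1][1] = 10 + 7 = 17) = 7 (attained at k = 0)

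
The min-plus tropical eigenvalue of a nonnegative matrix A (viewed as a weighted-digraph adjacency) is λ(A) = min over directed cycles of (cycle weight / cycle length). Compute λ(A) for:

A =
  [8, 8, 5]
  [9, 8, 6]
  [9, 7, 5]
λ(A) = 5

Enumerate directed cycles and compute their means (weight / length). Sample:
  cycle 0 → 0: weight = 8, length = 1, mean = 8/1 ≈ 8.000
  cycle 1 → 1: weight = 8, length = 1, mean = 8/1 ≈ 8.000
  cycle 2 → 2: weight = 5, length = 1, mean = 5/1 ≈ 5.000
  cycle 0 → 1 → 0: weight = 17, length = 2, mean = 17/2 ≈ 8.500
  cycle 0 → 2 → 0: weight = 14, length = 2, mean = 14/2 ≈ 7.000
  cycle 1 → 0 → 1: weight = 17, length = 2, mean = 17/2 ≈ 8.500
Minimum mean = 5.000, attained e.g. along the cycle 2 → 2 with weight 5 and length 1. So λ(A) = 5/1 = 5.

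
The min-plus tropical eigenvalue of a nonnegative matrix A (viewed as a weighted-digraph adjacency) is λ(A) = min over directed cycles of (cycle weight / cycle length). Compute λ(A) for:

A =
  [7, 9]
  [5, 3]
λ(A) = 3

Enumerate directed cycles and compute their means (weight / length). Sample:
  cycle 0 → 0: weight = 7, length = 1, mean = 7/1 ≈ 7.000
  cycle 1 → 1: weight = 3, length = 1, mean = 3/1 ≈ 3.000
  cycle 0 → 1 → 0: weight = 14, length = 2, mean = 14/2 ≈ 7.000
  cycle 1 → 0 → 1: weight = 14, length = 2, mean = 14/2 ≈ 7.000
Minimum mean = 3.000, attained e.g. along the cycle 1 → 1 with weight 3 and length 1. So λ(A) = 3/1 = 3.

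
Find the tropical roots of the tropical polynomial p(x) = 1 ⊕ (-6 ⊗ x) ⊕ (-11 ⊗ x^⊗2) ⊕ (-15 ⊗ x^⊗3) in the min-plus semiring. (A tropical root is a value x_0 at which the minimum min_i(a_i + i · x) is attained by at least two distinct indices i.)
Roots: {4, 5, 7}

Each tropical root is a break point of the lower envelope of the lines y = a_i + i · x (there are 4 lines, with slopes 0, 1, ..., 3). Only the lines that attain the minimum somewhere contribute to roots; other lines are dominated. Here the surviving (envelope) indices are i = 3, i = 2, i = 1, i = 0.
Intersections between consecutive envelope lines give the roots: for adjacent envelope indices i < j the intersection is x = (a_i − a_j) / (j − i). Reading off the sorted break points: {4, 5, 7}.
Verification: at each break x_0, at least two indices attain the minimum of min_i(a_i + i · x_0).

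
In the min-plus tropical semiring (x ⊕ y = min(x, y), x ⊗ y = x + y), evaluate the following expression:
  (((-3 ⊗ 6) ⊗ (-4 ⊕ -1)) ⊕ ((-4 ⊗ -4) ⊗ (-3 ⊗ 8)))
(((-3 ⊗ 6) ⊗ (-4 ⊕ -1)) ⊕ ((-4 ⊗ -4) ⊗ (-3 ⊗ 8))) = -3

Expand innermost to outermost. Recall ⊕ takes the minimum of its arguments and ⊗ takes their sum. Working out the expression (((-3 ⊗ 6) ⊗ (-4 ⊕ -1)) ⊕ ((-4 ⊗ -4) ⊗ (-3 ⊗ 8))) gives -3.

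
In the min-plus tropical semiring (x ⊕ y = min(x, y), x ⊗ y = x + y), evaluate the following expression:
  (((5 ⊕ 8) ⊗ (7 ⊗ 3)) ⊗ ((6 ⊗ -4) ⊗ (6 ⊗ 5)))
(((5 ⊕ 8) ⊗ (7 ⊗ 3)) ⊗ ((6 ⊗ -4) ⊗ (6 ⊗ 5))) = 28

Expand innermost to outermost. Recall ⊕ takes the minimum of its arguments and ⊗ takes their sum. Working out the expression (((5 ⊕ 8) ⊗ (7 ⊗ 3)) ⊗ ((6 ⊗ -4) ⊗ (6 ⊗ 5))) gives 28.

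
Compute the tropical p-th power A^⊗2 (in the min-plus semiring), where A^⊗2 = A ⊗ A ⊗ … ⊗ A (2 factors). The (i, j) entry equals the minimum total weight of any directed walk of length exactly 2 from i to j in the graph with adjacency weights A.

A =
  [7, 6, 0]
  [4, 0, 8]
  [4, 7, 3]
A^⊗2 =
  [4, 6, 3]
  [4, 0, 4]
  [7, 7, 4]

Each entry (A^⊗2)_ij equals the minimum over all length-2 walks i = v_0 → v_1 → … → v_2 = j of Σ_t A[v_t][v_{t+1}]. For example, for (i, j) = (0, 2) we minimise over 3 possible intermediate vertex sequences; the minimum is 3, attained along the walk 0 → 2 → 2.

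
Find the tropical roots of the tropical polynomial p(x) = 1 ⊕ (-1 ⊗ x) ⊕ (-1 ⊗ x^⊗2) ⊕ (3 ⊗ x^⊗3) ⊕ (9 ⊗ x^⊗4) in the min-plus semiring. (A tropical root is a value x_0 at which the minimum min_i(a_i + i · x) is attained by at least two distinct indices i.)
Roots: {-6, -4, 0, 2}

Each tropical root is a break point of the lower envelope of the lines y = a_i + i · x (there are 5 lines, with slopes 0, 1, ..., 4). Only the lines that attain the minimum somewhere contribute to roots; other lines are dominated. Here the surviving (envelope) indices are i = 4, i = 3, i = 2, i = 1, i = 0.
Intersections between consecutive envelope lines give the roots: for adjacent envelope indices i < j the intersection is x = (a_i − a_j) / (j − i). Reading off the sorted break points: {-6, -4, 0, 2}.
Verification: at each break x_0, at least two indices attain the minimum of min_i(a_i + i · x_0).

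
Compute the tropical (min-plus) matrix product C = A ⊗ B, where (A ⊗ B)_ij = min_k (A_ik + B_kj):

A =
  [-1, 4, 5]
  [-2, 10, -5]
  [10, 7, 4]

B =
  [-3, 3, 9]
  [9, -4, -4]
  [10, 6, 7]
A ⊗ B =
  [-4, 0, 0]
  [-5, 1, 2]
  [7, 3, 3]

Apply the min-plus product entry-by-entry:
  C[0][0] = min over k of (A[0][0] + B[0][0] = -1 + -3 = -4, A[0][1] + B[1][0] = 4 + 9 = 13, A[0][2] + B[2][0] = 5 + 10 = 15) = -4 (attained at k = 0)
  C[0][1] = min over k of (A[0][0] + B[0][1] = -1 + 3 = 2, A[0][1] + B[1][1] = 4 + -4 = 0, A[0][2] + B[2][1] = 5 + 6 = 11) = 0 (attained at k = 1)
  C[0][2] = min over k of (A[0][0] + B[0][2] = -1 + 9 = 8, A[0][1] + B[1][2] = 4 + -4 = 0, A[0][2] + B[2][2] = 5 + 7 = 12) = 0 (attained at k = 1)
  C[1][0] = min over k of (A[1][0] + B[0][0] = -2 + -3 = -5, A[1][1] + B[1][0] = 10 + 9 = 19, A[1][2] + B[2][0] = -5 + 10 = 5) = -5 (attained at k = 0)
  C[1][1] = min over k of (A[1][0] + B[0][1] = -2 + 3 = 1, A[1][1] + B[1][1] = 10 + -4 = 6, A[1][2] + B[2][1] = -5 + 6 = 1) = 1 (attained at k = 0)
  C[1][2] = min over k of (A[1][0] + B[0][2] = -2 + 9 = 7, A[1][1] + B[1][2] = 10 + -4 = 6, A[1][2] + B[2][2] = -5 + 7 = 2) = 2 (attained at k = 2)
  C[2][0] = min over k of (A[2][0] + B[0][0] = 10 + -3 = 7, A[2][1] + B[1][0] = 7 + 9 = 16, A[2][2] + B[2][0] = 4 + 10 = 14) = 7 (attained at k = 0)
  C[2][1] = min over k of (A[2][0] + B[0][1] = 10 + 3 = 13, A[2][1] + B[1][1] = 7 + -4 = 3, A[2][2] + B[2][1] = 4 + 6 = 10) = 3 (attained at k = 1)
  C[2][2] = min over k of (A[2][0] + B[0][2] = 10 + 9 = 19, A[2][1] + B[1][2] = 7 + -4 = 3, A[2][2] + B[2][2] = 4 + 7 = 11) = 3 (attained at k = 1)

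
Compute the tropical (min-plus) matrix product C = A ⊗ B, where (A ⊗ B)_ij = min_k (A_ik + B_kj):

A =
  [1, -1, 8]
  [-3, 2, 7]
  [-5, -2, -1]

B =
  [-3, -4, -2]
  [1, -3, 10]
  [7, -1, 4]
A ⊗ B =
  [-2, -4, -1]
  [-6, -7, -5]
  [-8, -9, -7]

Apply the min-plus product entry-by-entry:
  C[0][0] = min over k of (A[0][0] + B[0][0] = 1 + -3 = -2, A[0][1] + B[1][0] = -1 + 1 = 0, A[0][2] + B[2][0] = 8 + 7 = 15) = -2 (attained at k = 0)
  C[0][1] = min over k of (A[0][0] + B[0][1] = 1 + -4 = -3, A[0][1] + B[1][1] = -1 + -3 = -4, A[0][2] + B[2][1] = 8 + -1 = 7) = -4 (attained at k = 1)
  C[0][2] = min over k of (A[0][0] + B[0][2] = 1 + -2 = -1, A[0][1] + B[1][2] = -1 + 10 = 9, A[0][2] + B[2][2] = 8 + 4 = 12) = -1 (attained at k = 0)
  C[1][0] = min over k of (A[1][0] + B[0][0] = -3 + -3 = -6, A[1][1] + B[1][0] = 2 + 1 = 3, A[1][2] + B[2][0] = 7 + 7 = 14) = -6 (attained at k = 0)
  C[1][1] = min over k of (A[1][0] + B[0][1] = -3 + -4 = -7, A[1][1] + B[1][1] = 2 + -3 = -1, A[1][2] + B[2][1] = 7 + -1 = 6) = -7 (attained at k = 0)
  C[1][2] = min over k of (A[1][0] + B[0][2] = -3 + -2 = -5, A[1][1] + B[1][2] = 2 + 10 = 12, A[1][2] + B[2][2] = 7 + 4 = 11) = -5 (attained at k = 0)
  C[2][0] = min over k of (A[2][0] + B[0][0] = -5 + -3 = -8, A[2][1] + B[1][0] = -2 + 1 = -1, A[2][2] + B[2][0] = -1 + 7 = 6) = -8 (attained at k = 0)
  C[2][1] = min over k of (A[2][0] + B[0][1] = -5 + -4 = -9, A[2][1] + B[1][1] = -2 + -3 = -5, A[2][2] + B[2][1] = -1 + -1 = -2) = -9 (attained at k = 0)
  C[2][2] = min over k of (A[2][0] + B[0][2] = -5 + -2 = -7, A[2][1] + B[1][2] = -2 + 10 = 8, A[2][2] + B[2][2] = -1 + 4 = 3) = -7 (attained at k = 0)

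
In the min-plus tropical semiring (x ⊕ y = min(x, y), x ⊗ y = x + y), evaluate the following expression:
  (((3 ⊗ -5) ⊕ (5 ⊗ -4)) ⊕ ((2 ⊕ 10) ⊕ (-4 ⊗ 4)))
(((3 ⊗ -5) ⊕ (5 ⊗ -4)) ⊕ ((2 ⊕ 10) ⊕ (-4 ⊗ 4))) = -2

Expand innermost to outermost. Recall ⊕ takes the minimum of its arguments and ⊗ takes their sum. Working out the expression (((3 ⊗ -5) ⊕ (5 ⊗ -4)) ⊕ ((2 ⊕ 10) ⊕ (-4 ⊗ 4))) gives -2.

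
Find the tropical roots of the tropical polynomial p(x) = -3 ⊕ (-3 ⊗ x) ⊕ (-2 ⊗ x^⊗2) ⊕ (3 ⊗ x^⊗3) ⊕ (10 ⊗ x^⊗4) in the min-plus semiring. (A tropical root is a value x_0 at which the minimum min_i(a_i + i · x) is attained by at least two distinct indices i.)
Roots: {-7, -5, -1, 0}

Each tropical root is a break point of the lower envelope of the lines y = a_i + i · x (there are 5 lines, with slopes 0, 1, ..., 4). Only the lines that attain the minimum somewhere contribute to roots; other lines are dominated. Here the surviving (envelope) indices are i = 4, i = 3, i = 2, i = 1, i = 0.
Intersections between consecutive envelope lines give the roots: for adjacent envelope indices i < j the intersection is x = (a_i − a_j) / (j − i). Reading off the sorted break points: {-7, -5, -1, 0}.
Verification: at each break x_0, at least two indices attain the minimum of min_i(a_i + i · x_0).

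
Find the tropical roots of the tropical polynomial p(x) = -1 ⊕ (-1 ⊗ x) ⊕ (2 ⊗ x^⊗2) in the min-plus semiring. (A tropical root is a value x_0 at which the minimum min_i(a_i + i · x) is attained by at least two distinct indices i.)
Roots: {-3, 0}

Each tropical root is a break point of the lower envelope of the lines y = a_i + i · x (there are 3 lines, with slopes 0, 1, ..., 2). Only the lines that attain the minimum somewhere contribute to roots; other lines are dominated. Here the surviving (envelope) indices are i = 2, i = 1, i = 0.
Intersections between consecutive envelope lines give the roots: for adjacent envelope indices i < j the intersection is x = (a_i − a_j) / (j − i). Reading off the sorted break points: {-3, 0}.
Verification: at each break x_0, at least two indices attain the minimum of min_i(a_i + i · x_0).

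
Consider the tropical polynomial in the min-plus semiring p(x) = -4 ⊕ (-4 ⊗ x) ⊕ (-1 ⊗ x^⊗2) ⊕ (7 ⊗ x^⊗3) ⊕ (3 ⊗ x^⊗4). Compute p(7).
p(7) = -4

A tropical monomial a ⊗ x^⊗i evaluates to a + i · x. Evaluating each term at x = 7:
  Term 0 contributes -4 + 0 · 7 = -4
  Term 1 contributes -4 + 1 · 7 = 3
  Term 2 contributes -1 + 2 · 7 = 13
  Term 3 contributes 7 + 3 · 7 = 28
  Term 4 contributes 3 + 4 · 7 = 31
p(7) = ⊕ of these = min[-4, 3, 13, 28, 31] = -4.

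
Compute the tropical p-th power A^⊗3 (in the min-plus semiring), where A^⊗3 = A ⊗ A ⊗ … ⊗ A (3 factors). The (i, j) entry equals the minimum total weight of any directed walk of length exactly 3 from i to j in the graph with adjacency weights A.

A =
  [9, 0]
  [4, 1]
A^⊗3 =
  [5, 2]
  [6, 3]

Each entry (A^⊗3)_ij equals the minimum over all length-3 walks i = v_0 → v_1 → … → v_3 = j of Σ_t A[v_t][v_{t+1}]. For example, for (i, j) = (0, 1) we minimise over 4 possible intermediate vertex sequences; the minimum is 2, attained along the walk 0 → 1 → 1 → 1.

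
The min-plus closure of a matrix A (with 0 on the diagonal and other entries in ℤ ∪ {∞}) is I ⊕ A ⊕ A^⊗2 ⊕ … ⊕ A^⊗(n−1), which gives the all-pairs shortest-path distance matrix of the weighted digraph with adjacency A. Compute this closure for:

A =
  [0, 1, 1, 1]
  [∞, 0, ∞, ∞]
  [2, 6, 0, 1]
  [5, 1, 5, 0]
Closure =
  [0, 1, 1, 1]
  [∞, 0, ∞, ∞]
  [2, 2, 0, 1]
  [5, 1, 5, 0]

This is the Floyd-Warshall all-pairs shortest-path computation. For each intermediate vertex k = 0, 1, …, 3, update dist[i][j] ← min(dist[i][j], dist[i][k] + dist[k][j]). The final matrix gives, for each (i, j), the minimum total weight of any directed path from i to j (possibly empty when i = j).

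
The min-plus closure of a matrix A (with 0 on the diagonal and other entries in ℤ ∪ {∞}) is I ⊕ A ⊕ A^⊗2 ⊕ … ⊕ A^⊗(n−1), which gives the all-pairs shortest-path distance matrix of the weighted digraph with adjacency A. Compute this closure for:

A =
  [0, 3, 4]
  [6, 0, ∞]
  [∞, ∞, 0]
Closure =
  [0, 3, 4]
  [6, 0, 10]
  [∞, ∞, 0]

This is the Floyd-Warshall all-pairs shortest-path computation. For each intermediate vertex k = 0, 1, …, 2, update dist[i][j] ← min(dist[i][j], dist[i][k] + dist[k][j]). The final matrix gives, for each (i, j), the minimum total weight of any directed path from i to j (possibly empty when i = j).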